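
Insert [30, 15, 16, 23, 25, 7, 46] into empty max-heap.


Insert 30: [30]
Insert 15: [30, 15]
Insert 16: [30, 15, 16]
Insert 23: [30, 23, 16, 15]
Insert 25: [30, 25, 16, 15, 23]
Insert 7: [30, 25, 16, 15, 23, 7]
Insert 46: [46, 25, 30, 15, 23, 7, 16]

Final heap: [46, 25, 30, 15, 23, 7, 16]


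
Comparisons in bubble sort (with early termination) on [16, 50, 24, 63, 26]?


Algorithm: bubble sort (with early termination)
Input: [16, 50, 24, 63, 26]
Sorted: [16, 24, 26, 50, 63]

9


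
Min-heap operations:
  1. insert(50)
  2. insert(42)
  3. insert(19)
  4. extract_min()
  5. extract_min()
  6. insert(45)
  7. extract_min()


insert(50) -> [50]
insert(42) -> [42, 50]
insert(19) -> [19, 50, 42]
extract_min()->19, [42, 50]
extract_min()->42, [50]
insert(45) -> [45, 50]
extract_min()->45, [50]

Final heap: [50]


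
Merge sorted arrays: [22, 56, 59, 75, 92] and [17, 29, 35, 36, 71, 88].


Take 17 from B
Take 22 from A
Take 29 from B
Take 35 from B
Take 36 from B
Take 56 from A
Take 59 from A
Take 71 from B
Take 75 from A
Take 88 from B

Merged: [17, 22, 29, 35, 36, 56, 59, 71, 75, 88, 92]


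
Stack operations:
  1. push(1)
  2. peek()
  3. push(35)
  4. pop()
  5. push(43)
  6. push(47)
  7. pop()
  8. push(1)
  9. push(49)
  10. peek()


push(1) -> [1]
peek()->1
push(35) -> [1, 35]
pop()->35, [1]
push(43) -> [1, 43]
push(47) -> [1, 43, 47]
pop()->47, [1, 43]
push(1) -> [1, 43, 1]
push(49) -> [1, 43, 1, 49]
peek()->49

Final stack: [1, 43, 1, 49]


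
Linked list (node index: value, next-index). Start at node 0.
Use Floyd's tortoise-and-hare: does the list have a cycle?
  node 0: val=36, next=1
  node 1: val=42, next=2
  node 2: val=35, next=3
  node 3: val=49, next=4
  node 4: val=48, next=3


Floyd's tortoise (slow, +1) and hare (fast, +2):
  init: slow=0, fast=0
  step 1: slow=1, fast=2
  step 2: slow=2, fast=4
  step 3: slow=3, fast=4
  step 4: slow=4, fast=4
  slow == fast at node 4: cycle detected

Cycle: yes


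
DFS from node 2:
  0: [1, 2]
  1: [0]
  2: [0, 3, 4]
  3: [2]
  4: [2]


Visit 2, push [4, 3, 0]
Visit 0, push [1]
Visit 1, push []
Visit 3, push []
Visit 4, push []

DFS order: [2, 0, 1, 3, 4]


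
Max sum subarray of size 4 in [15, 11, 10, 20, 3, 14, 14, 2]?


[0:4]: 56
[1:5]: 44
[2:6]: 47
[3:7]: 51
[4:8]: 33

Max: 56 at [0:4]


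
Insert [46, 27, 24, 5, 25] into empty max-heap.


Insert 46: [46]
Insert 27: [46, 27]
Insert 24: [46, 27, 24]
Insert 5: [46, 27, 24, 5]
Insert 25: [46, 27, 24, 5, 25]

Final heap: [46, 27, 24, 5, 25]


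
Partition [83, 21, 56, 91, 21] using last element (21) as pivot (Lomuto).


Pivot: 21
  21 <= 21: swap -> [21, 83, 56, 91, 21]
Place pivot at 1: [21, 21, 56, 91, 83]

Partitioned: [21, 21, 56, 91, 83]


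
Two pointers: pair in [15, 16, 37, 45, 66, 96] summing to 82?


lo=0(15)+hi=5(96)=111
lo=0(15)+hi=4(66)=81
lo=1(16)+hi=4(66)=82

Yes: 16+66=82


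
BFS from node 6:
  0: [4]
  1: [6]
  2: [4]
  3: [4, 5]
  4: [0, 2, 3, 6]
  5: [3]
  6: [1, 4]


Visit 6, enqueue [1, 4]
Visit 1, enqueue []
Visit 4, enqueue [0, 2, 3]
Visit 0, enqueue []
Visit 2, enqueue []
Visit 3, enqueue [5]
Visit 5, enqueue []

BFS order: [6, 1, 4, 0, 2, 3, 5]


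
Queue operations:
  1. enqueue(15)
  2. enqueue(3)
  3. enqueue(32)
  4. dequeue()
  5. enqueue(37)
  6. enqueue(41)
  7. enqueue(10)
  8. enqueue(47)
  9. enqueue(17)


enqueue(15) -> [15]
enqueue(3) -> [15, 3]
enqueue(32) -> [15, 3, 32]
dequeue()->15, [3, 32]
enqueue(37) -> [3, 32, 37]
enqueue(41) -> [3, 32, 37, 41]
enqueue(10) -> [3, 32, 37, 41, 10]
enqueue(47) -> [3, 32, 37, 41, 10, 47]
enqueue(17) -> [3, 32, 37, 41, 10, 47, 17]

Final queue: [3, 32, 37, 41, 10, 47, 17]


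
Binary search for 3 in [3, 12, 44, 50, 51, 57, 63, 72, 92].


Step 1: lo=0, hi=8, mid=4, val=51
Step 2: lo=0, hi=3, mid=1, val=12
Step 3: lo=0, hi=0, mid=0, val=3

Found at index 0


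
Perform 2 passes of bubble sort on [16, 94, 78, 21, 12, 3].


Initial: [16, 94, 78, 21, 12, 3]
Pass 1: [16, 78, 21, 12, 3, 94] (4 swaps)
Pass 2: [16, 21, 12, 3, 78, 94] (3 swaps)

After 2 passes: [16, 21, 12, 3, 78, 94]


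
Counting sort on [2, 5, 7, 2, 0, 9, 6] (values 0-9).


Input: [2, 5, 7, 2, 0, 9, 6]
Counts: [1, 0, 2, 0, 0, 1, 1, 1, 0, 1]

Sorted: [0, 2, 2, 5, 6, 7, 9]


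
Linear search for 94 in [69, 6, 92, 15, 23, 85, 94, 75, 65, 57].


i=0: 69!=94
i=1: 6!=94
i=2: 92!=94
i=3: 15!=94
i=4: 23!=94
i=5: 85!=94
i=6: 94==94 found!

Found at 6, 7 comps


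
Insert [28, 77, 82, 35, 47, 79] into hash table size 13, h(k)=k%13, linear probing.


Insert 28: h=2 -> slot 2
Insert 77: h=12 -> slot 12
Insert 82: h=4 -> slot 4
Insert 35: h=9 -> slot 9
Insert 47: h=8 -> slot 8
Insert 79: h=1 -> slot 1

Table: [None, 79, 28, None, 82, None, None, None, 47, 35, None, None, 77]


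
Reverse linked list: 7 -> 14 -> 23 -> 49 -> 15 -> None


Step 1: curr=7, set curr.next=prev(None) | reversed so far: 7
Step 2: curr=14, set curr.next=prev(7) | reversed so far: 14 -> 7
Step 3: curr=23, set curr.next=prev(14) | reversed so far: 23 -> 14 -> 7
Step 4: curr=49, set curr.next=prev(23) | reversed so far: 49 -> 23 -> 14 -> 7
Step 5: curr=15, set curr.next=prev(49) | reversed so far: 15 -> 49 -> 23 -> 14 -> 7

15 -> 49 -> 23 -> 14 -> 7 -> None


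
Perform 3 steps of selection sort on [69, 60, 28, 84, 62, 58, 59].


Initial: [69, 60, 28, 84, 62, 58, 59]
Step 1: min=28 at 2
  Swap: [28, 60, 69, 84, 62, 58, 59]
Step 2: min=58 at 5
  Swap: [28, 58, 69, 84, 62, 60, 59]
Step 3: min=59 at 6
  Swap: [28, 58, 59, 84, 62, 60, 69]

After 3 steps: [28, 58, 59, 84, 62, 60, 69]


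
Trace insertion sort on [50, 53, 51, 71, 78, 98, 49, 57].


Initial: [50, 53, 51, 71, 78, 98, 49, 57]
Insert 53: [50, 53, 51, 71, 78, 98, 49, 57]
Insert 51: [50, 51, 53, 71, 78, 98, 49, 57]
Insert 71: [50, 51, 53, 71, 78, 98, 49, 57]
Insert 78: [50, 51, 53, 71, 78, 98, 49, 57]
Insert 98: [50, 51, 53, 71, 78, 98, 49, 57]
Insert 49: [49, 50, 51, 53, 71, 78, 98, 57]
Insert 57: [49, 50, 51, 53, 57, 71, 78, 98]

Sorted: [49, 50, 51, 53, 57, 71, 78, 98]


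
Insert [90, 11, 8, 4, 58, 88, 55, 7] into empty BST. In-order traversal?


Insert 90: root
Insert 11: L from 90
Insert 8: L from 90 -> L from 11
Insert 4: L from 90 -> L from 11 -> L from 8
Insert 58: L from 90 -> R from 11
Insert 88: L from 90 -> R from 11 -> R from 58
Insert 55: L from 90 -> R from 11 -> L from 58
Insert 7: L from 90 -> L from 11 -> L from 8 -> R from 4

In-order: [4, 7, 8, 11, 55, 58, 88, 90]


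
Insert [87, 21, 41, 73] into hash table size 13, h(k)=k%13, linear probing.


Insert 87: h=9 -> slot 9
Insert 21: h=8 -> slot 8
Insert 41: h=2 -> slot 2
Insert 73: h=8, 2 probes -> slot 10

Table: [None, None, 41, None, None, None, None, None, 21, 87, 73, None, None]


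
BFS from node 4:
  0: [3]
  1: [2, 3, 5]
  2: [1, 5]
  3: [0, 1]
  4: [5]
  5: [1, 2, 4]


Visit 4, enqueue [5]
Visit 5, enqueue [1, 2]
Visit 1, enqueue [3]
Visit 2, enqueue []
Visit 3, enqueue [0]
Visit 0, enqueue []

BFS order: [4, 5, 1, 2, 3, 0]


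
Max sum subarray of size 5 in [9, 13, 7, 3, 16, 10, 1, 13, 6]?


[0:5]: 48
[1:6]: 49
[2:7]: 37
[3:8]: 43
[4:9]: 46

Max: 49 at [1:6]


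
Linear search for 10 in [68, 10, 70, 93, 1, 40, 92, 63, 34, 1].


i=0: 68!=10
i=1: 10==10 found!

Found at 1, 2 comps


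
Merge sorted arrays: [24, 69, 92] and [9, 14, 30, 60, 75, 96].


Take 9 from B
Take 14 from B
Take 24 from A
Take 30 from B
Take 60 from B
Take 69 from A
Take 75 from B
Take 92 from A

Merged: [9, 14, 24, 30, 60, 69, 75, 92, 96]


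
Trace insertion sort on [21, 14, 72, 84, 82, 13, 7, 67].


Initial: [21, 14, 72, 84, 82, 13, 7, 67]
Insert 14: [14, 21, 72, 84, 82, 13, 7, 67]
Insert 72: [14, 21, 72, 84, 82, 13, 7, 67]
Insert 84: [14, 21, 72, 84, 82, 13, 7, 67]
Insert 82: [14, 21, 72, 82, 84, 13, 7, 67]
Insert 13: [13, 14, 21, 72, 82, 84, 7, 67]
Insert 7: [7, 13, 14, 21, 72, 82, 84, 67]
Insert 67: [7, 13, 14, 21, 67, 72, 82, 84]

Sorted: [7, 13, 14, 21, 67, 72, 82, 84]


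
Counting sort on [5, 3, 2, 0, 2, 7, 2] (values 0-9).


Input: [5, 3, 2, 0, 2, 7, 2]
Counts: [1, 0, 3, 1, 0, 1, 0, 1, 0, 0]

Sorted: [0, 2, 2, 2, 3, 5, 7]


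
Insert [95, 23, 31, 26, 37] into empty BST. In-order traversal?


Insert 95: root
Insert 23: L from 95
Insert 31: L from 95 -> R from 23
Insert 26: L from 95 -> R from 23 -> L from 31
Insert 37: L from 95 -> R from 23 -> R from 31

In-order: [23, 26, 31, 37, 95]


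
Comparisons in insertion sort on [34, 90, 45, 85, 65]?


Algorithm: insertion sort
Input: [34, 90, 45, 85, 65]
Sorted: [34, 45, 65, 85, 90]

8


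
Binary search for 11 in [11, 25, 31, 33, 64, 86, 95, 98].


Step 1: lo=0, hi=7, mid=3, val=33
Step 2: lo=0, hi=2, mid=1, val=25
Step 3: lo=0, hi=0, mid=0, val=11

Found at index 0


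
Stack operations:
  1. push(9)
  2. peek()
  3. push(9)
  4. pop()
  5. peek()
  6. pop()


push(9) -> [9]
peek()->9
push(9) -> [9, 9]
pop()->9, [9]
peek()->9
pop()->9, []

Final stack: []


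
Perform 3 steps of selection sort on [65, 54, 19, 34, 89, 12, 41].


Initial: [65, 54, 19, 34, 89, 12, 41]
Step 1: min=12 at 5
  Swap: [12, 54, 19, 34, 89, 65, 41]
Step 2: min=19 at 2
  Swap: [12, 19, 54, 34, 89, 65, 41]
Step 3: min=34 at 3
  Swap: [12, 19, 34, 54, 89, 65, 41]

After 3 steps: [12, 19, 34, 54, 89, 65, 41]


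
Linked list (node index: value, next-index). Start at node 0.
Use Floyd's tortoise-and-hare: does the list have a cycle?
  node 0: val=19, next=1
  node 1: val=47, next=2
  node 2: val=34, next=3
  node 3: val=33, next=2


Floyd's tortoise (slow, +1) and hare (fast, +2):
  init: slow=0, fast=0
  step 1: slow=1, fast=2
  step 2: slow=2, fast=2
  slow == fast at node 2: cycle detected

Cycle: yes


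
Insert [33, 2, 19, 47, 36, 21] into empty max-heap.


Insert 33: [33]
Insert 2: [33, 2]
Insert 19: [33, 2, 19]
Insert 47: [47, 33, 19, 2]
Insert 36: [47, 36, 19, 2, 33]
Insert 21: [47, 36, 21, 2, 33, 19]

Final heap: [47, 36, 21, 2, 33, 19]


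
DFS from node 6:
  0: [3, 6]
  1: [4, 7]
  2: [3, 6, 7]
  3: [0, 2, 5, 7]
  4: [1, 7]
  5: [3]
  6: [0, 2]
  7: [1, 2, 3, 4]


Visit 6, push [2, 0]
Visit 0, push [3]
Visit 3, push [7, 5, 2]
Visit 2, push [7]
Visit 7, push [4, 1]
Visit 1, push [4]
Visit 4, push []
Visit 5, push []

DFS order: [6, 0, 3, 2, 7, 1, 4, 5]


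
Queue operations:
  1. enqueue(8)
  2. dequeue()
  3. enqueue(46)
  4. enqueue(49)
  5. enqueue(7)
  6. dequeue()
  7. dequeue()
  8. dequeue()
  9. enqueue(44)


enqueue(8) -> [8]
dequeue()->8, []
enqueue(46) -> [46]
enqueue(49) -> [46, 49]
enqueue(7) -> [46, 49, 7]
dequeue()->46, [49, 7]
dequeue()->49, [7]
dequeue()->7, []
enqueue(44) -> [44]

Final queue: [44]


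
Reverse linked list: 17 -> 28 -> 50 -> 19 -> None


Step 1: curr=17, set curr.next=prev(None) | reversed so far: 17
Step 2: curr=28, set curr.next=prev(17) | reversed so far: 28 -> 17
Step 3: curr=50, set curr.next=prev(28) | reversed so far: 50 -> 28 -> 17
Step 4: curr=19, set curr.next=prev(50) | reversed so far: 19 -> 50 -> 28 -> 17

19 -> 50 -> 28 -> 17 -> None


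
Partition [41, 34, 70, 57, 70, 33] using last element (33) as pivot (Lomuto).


Pivot: 33
Place pivot at 0: [33, 34, 70, 57, 70, 41]

Partitioned: [33, 34, 70, 57, 70, 41]


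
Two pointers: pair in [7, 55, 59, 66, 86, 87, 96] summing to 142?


lo=0(7)+hi=6(96)=103
lo=1(55)+hi=6(96)=151
lo=1(55)+hi=5(87)=142

Yes: 55+87=142


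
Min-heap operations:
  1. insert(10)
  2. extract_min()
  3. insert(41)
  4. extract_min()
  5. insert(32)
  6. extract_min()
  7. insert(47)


insert(10) -> [10]
extract_min()->10, []
insert(41) -> [41]
extract_min()->41, []
insert(32) -> [32]
extract_min()->32, []
insert(47) -> [47]

Final heap: [47]


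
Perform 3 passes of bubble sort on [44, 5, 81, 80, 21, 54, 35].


Initial: [44, 5, 81, 80, 21, 54, 35]
Pass 1: [5, 44, 80, 21, 54, 35, 81] (5 swaps)
Pass 2: [5, 44, 21, 54, 35, 80, 81] (3 swaps)
Pass 3: [5, 21, 44, 35, 54, 80, 81] (2 swaps)

After 3 passes: [5, 21, 44, 35, 54, 80, 81]


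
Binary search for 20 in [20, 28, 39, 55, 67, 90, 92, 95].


Step 1: lo=0, hi=7, mid=3, val=55
Step 2: lo=0, hi=2, mid=1, val=28
Step 3: lo=0, hi=0, mid=0, val=20

Found at index 0


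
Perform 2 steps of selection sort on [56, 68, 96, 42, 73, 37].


Initial: [56, 68, 96, 42, 73, 37]
Step 1: min=37 at 5
  Swap: [37, 68, 96, 42, 73, 56]
Step 2: min=42 at 3
  Swap: [37, 42, 96, 68, 73, 56]

After 2 steps: [37, 42, 96, 68, 73, 56]


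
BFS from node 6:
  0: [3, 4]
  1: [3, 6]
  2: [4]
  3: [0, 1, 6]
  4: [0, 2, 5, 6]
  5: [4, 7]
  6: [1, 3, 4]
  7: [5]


Visit 6, enqueue [1, 3, 4]
Visit 1, enqueue []
Visit 3, enqueue [0]
Visit 4, enqueue [2, 5]
Visit 0, enqueue []
Visit 2, enqueue []
Visit 5, enqueue [7]
Visit 7, enqueue []

BFS order: [6, 1, 3, 4, 0, 2, 5, 7]


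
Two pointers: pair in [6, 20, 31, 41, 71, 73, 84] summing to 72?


lo=0(6)+hi=6(84)=90
lo=0(6)+hi=5(73)=79
lo=0(6)+hi=4(71)=77
lo=0(6)+hi=3(41)=47
lo=1(20)+hi=3(41)=61
lo=2(31)+hi=3(41)=72

Yes: 31+41=72


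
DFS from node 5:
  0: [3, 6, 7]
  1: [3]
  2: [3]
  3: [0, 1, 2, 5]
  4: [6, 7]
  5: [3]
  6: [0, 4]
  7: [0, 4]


Visit 5, push [3]
Visit 3, push [2, 1, 0]
Visit 0, push [7, 6]
Visit 6, push [4]
Visit 4, push [7]
Visit 7, push []
Visit 1, push []
Visit 2, push []

DFS order: [5, 3, 0, 6, 4, 7, 1, 2]


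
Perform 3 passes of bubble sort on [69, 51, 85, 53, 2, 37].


Initial: [69, 51, 85, 53, 2, 37]
Pass 1: [51, 69, 53, 2, 37, 85] (4 swaps)
Pass 2: [51, 53, 2, 37, 69, 85] (3 swaps)
Pass 3: [51, 2, 37, 53, 69, 85] (2 swaps)

After 3 passes: [51, 2, 37, 53, 69, 85]


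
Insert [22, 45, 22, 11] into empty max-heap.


Insert 22: [22]
Insert 45: [45, 22]
Insert 22: [45, 22, 22]
Insert 11: [45, 22, 22, 11]

Final heap: [45, 22, 22, 11]


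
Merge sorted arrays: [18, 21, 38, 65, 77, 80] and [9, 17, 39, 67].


Take 9 from B
Take 17 from B
Take 18 from A
Take 21 from A
Take 38 from A
Take 39 from B
Take 65 from A
Take 67 from B

Merged: [9, 17, 18, 21, 38, 39, 65, 67, 77, 80]


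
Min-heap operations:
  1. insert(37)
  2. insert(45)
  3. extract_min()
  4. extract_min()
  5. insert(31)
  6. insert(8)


insert(37) -> [37]
insert(45) -> [37, 45]
extract_min()->37, [45]
extract_min()->45, []
insert(31) -> [31]
insert(8) -> [8, 31]

Final heap: [8, 31]


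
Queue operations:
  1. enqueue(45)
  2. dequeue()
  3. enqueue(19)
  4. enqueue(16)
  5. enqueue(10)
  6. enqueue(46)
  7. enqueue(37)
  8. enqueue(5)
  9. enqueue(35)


enqueue(45) -> [45]
dequeue()->45, []
enqueue(19) -> [19]
enqueue(16) -> [19, 16]
enqueue(10) -> [19, 16, 10]
enqueue(46) -> [19, 16, 10, 46]
enqueue(37) -> [19, 16, 10, 46, 37]
enqueue(5) -> [19, 16, 10, 46, 37, 5]
enqueue(35) -> [19, 16, 10, 46, 37, 5, 35]

Final queue: [19, 16, 10, 46, 37, 5, 35]


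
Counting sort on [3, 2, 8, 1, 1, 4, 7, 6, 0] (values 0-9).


Input: [3, 2, 8, 1, 1, 4, 7, 6, 0]
Counts: [1, 2, 1, 1, 1, 0, 1, 1, 1, 0]

Sorted: [0, 1, 1, 2, 3, 4, 6, 7, 8]


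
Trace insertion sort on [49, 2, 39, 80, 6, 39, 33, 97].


Initial: [49, 2, 39, 80, 6, 39, 33, 97]
Insert 2: [2, 49, 39, 80, 6, 39, 33, 97]
Insert 39: [2, 39, 49, 80, 6, 39, 33, 97]
Insert 80: [2, 39, 49, 80, 6, 39, 33, 97]
Insert 6: [2, 6, 39, 49, 80, 39, 33, 97]
Insert 39: [2, 6, 39, 39, 49, 80, 33, 97]
Insert 33: [2, 6, 33, 39, 39, 49, 80, 97]
Insert 97: [2, 6, 33, 39, 39, 49, 80, 97]

Sorted: [2, 6, 33, 39, 39, 49, 80, 97]


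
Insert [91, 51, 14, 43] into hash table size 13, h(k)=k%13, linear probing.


Insert 91: h=0 -> slot 0
Insert 51: h=12 -> slot 12
Insert 14: h=1 -> slot 1
Insert 43: h=4 -> slot 4

Table: [91, 14, None, None, 43, None, None, None, None, None, None, None, 51]


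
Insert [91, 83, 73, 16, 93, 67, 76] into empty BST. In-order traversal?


Insert 91: root
Insert 83: L from 91
Insert 73: L from 91 -> L from 83
Insert 16: L from 91 -> L from 83 -> L from 73
Insert 93: R from 91
Insert 67: L from 91 -> L from 83 -> L from 73 -> R from 16
Insert 76: L from 91 -> L from 83 -> R from 73

In-order: [16, 67, 73, 76, 83, 91, 93]


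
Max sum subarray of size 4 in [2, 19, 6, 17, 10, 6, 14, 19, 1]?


[0:4]: 44
[1:5]: 52
[2:6]: 39
[3:7]: 47
[4:8]: 49
[5:9]: 40

Max: 52 at [1:5]


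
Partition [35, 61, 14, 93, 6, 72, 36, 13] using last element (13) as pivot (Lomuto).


Pivot: 13
  6 <= 13: swap -> [6, 61, 14, 93, 35, 72, 36, 13]
Place pivot at 1: [6, 13, 14, 93, 35, 72, 36, 61]

Partitioned: [6, 13, 14, 93, 35, 72, 36, 61]


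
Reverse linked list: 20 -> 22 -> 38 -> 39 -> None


Step 1: curr=20, set curr.next=prev(None) | reversed so far: 20
Step 2: curr=22, set curr.next=prev(20) | reversed so far: 22 -> 20
Step 3: curr=38, set curr.next=prev(22) | reversed so far: 38 -> 22 -> 20
Step 4: curr=39, set curr.next=prev(38) | reversed so far: 39 -> 38 -> 22 -> 20

39 -> 38 -> 22 -> 20 -> None


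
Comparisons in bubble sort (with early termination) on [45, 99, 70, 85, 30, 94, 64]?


Algorithm: bubble sort (with early termination)
Input: [45, 99, 70, 85, 30, 94, 64]
Sorted: [30, 45, 64, 70, 85, 94, 99]

20


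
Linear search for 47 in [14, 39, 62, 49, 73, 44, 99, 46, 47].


i=0: 14!=47
i=1: 39!=47
i=2: 62!=47
i=3: 49!=47
i=4: 73!=47
i=5: 44!=47
i=6: 99!=47
i=7: 46!=47
i=8: 47==47 found!

Found at 8, 9 comps


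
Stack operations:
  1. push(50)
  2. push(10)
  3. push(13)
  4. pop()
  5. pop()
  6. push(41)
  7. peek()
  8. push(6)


push(50) -> [50]
push(10) -> [50, 10]
push(13) -> [50, 10, 13]
pop()->13, [50, 10]
pop()->10, [50]
push(41) -> [50, 41]
peek()->41
push(6) -> [50, 41, 6]

Final stack: [50, 41, 6]


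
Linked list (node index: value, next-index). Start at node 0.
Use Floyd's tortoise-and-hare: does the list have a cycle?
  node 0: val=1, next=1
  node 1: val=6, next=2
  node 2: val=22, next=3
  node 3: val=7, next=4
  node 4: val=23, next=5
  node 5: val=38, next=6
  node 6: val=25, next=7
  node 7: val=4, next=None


Floyd's tortoise (slow, +1) and hare (fast, +2):
  init: slow=0, fast=0
  step 1: slow=1, fast=2
  step 2: slow=2, fast=4
  step 3: slow=3, fast=6
  step 4: fast 6->7->None, no cycle

Cycle: no


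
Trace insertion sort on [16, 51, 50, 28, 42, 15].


Initial: [16, 51, 50, 28, 42, 15]
Insert 51: [16, 51, 50, 28, 42, 15]
Insert 50: [16, 50, 51, 28, 42, 15]
Insert 28: [16, 28, 50, 51, 42, 15]
Insert 42: [16, 28, 42, 50, 51, 15]
Insert 15: [15, 16, 28, 42, 50, 51]

Sorted: [15, 16, 28, 42, 50, 51]


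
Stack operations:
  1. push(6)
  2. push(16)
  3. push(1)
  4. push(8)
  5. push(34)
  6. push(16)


push(6) -> [6]
push(16) -> [6, 16]
push(1) -> [6, 16, 1]
push(8) -> [6, 16, 1, 8]
push(34) -> [6, 16, 1, 8, 34]
push(16) -> [6, 16, 1, 8, 34, 16]

Final stack: [6, 16, 1, 8, 34, 16]


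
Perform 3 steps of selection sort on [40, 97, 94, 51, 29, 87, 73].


Initial: [40, 97, 94, 51, 29, 87, 73]
Step 1: min=29 at 4
  Swap: [29, 97, 94, 51, 40, 87, 73]
Step 2: min=40 at 4
  Swap: [29, 40, 94, 51, 97, 87, 73]
Step 3: min=51 at 3
  Swap: [29, 40, 51, 94, 97, 87, 73]

After 3 steps: [29, 40, 51, 94, 97, 87, 73]


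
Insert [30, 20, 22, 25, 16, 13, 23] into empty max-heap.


Insert 30: [30]
Insert 20: [30, 20]
Insert 22: [30, 20, 22]
Insert 25: [30, 25, 22, 20]
Insert 16: [30, 25, 22, 20, 16]
Insert 13: [30, 25, 22, 20, 16, 13]
Insert 23: [30, 25, 23, 20, 16, 13, 22]

Final heap: [30, 25, 23, 20, 16, 13, 22]


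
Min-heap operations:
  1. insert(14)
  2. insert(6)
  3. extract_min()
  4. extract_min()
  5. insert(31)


insert(14) -> [14]
insert(6) -> [6, 14]
extract_min()->6, [14]
extract_min()->14, []
insert(31) -> [31]

Final heap: [31]


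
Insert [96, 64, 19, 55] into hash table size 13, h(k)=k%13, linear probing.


Insert 96: h=5 -> slot 5
Insert 64: h=12 -> slot 12
Insert 19: h=6 -> slot 6
Insert 55: h=3 -> slot 3

Table: [None, None, None, 55, None, 96, 19, None, None, None, None, None, 64]


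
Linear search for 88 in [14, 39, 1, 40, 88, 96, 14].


i=0: 14!=88
i=1: 39!=88
i=2: 1!=88
i=3: 40!=88
i=4: 88==88 found!

Found at 4, 5 comps


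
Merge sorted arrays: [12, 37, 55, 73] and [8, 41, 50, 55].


Take 8 from B
Take 12 from A
Take 37 from A
Take 41 from B
Take 50 from B
Take 55 from A
Take 55 from B

Merged: [8, 12, 37, 41, 50, 55, 55, 73]


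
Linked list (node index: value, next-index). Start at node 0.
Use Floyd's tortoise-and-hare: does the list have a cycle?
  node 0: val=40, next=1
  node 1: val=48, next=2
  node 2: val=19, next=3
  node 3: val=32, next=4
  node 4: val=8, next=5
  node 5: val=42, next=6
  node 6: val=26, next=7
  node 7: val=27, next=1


Floyd's tortoise (slow, +1) and hare (fast, +2):
  init: slow=0, fast=0
  step 1: slow=1, fast=2
  step 2: slow=2, fast=4
  step 3: slow=3, fast=6
  step 4: slow=4, fast=1
  step 5: slow=5, fast=3
  step 6: slow=6, fast=5
  step 7: slow=7, fast=7
  slow == fast at node 7: cycle detected

Cycle: yes


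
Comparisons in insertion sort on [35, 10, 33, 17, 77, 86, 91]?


Algorithm: insertion sort
Input: [35, 10, 33, 17, 77, 86, 91]
Sorted: [10, 17, 33, 35, 77, 86, 91]

9


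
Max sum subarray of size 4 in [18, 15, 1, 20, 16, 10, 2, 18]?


[0:4]: 54
[1:5]: 52
[2:6]: 47
[3:7]: 48
[4:8]: 46

Max: 54 at [0:4]


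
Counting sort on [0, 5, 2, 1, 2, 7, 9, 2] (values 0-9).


Input: [0, 5, 2, 1, 2, 7, 9, 2]
Counts: [1, 1, 3, 0, 0, 1, 0, 1, 0, 1]

Sorted: [0, 1, 2, 2, 2, 5, 7, 9]


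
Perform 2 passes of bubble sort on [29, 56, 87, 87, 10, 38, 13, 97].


Initial: [29, 56, 87, 87, 10, 38, 13, 97]
Pass 1: [29, 56, 87, 10, 38, 13, 87, 97] (3 swaps)
Pass 2: [29, 56, 10, 38, 13, 87, 87, 97] (3 swaps)

After 2 passes: [29, 56, 10, 38, 13, 87, 87, 97]


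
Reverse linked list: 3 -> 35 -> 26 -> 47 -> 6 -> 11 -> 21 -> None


Step 1: curr=3, set curr.next=prev(None) | reversed so far: 3
Step 2: curr=35, set curr.next=prev(3) | reversed so far: 35 -> 3
Step 3: curr=26, set curr.next=prev(35) | reversed so far: 26 -> 35 -> 3
Step 4: curr=47, set curr.next=prev(26) | reversed so far: 47 -> 26 -> 35 -> 3
Step 5: curr=6, set curr.next=prev(47) | reversed so far: 6 -> 47 -> 26 -> 35 -> 3
Step 6: curr=11, set curr.next=prev(6) | reversed so far: 11 -> 6 -> 47 -> 26 -> 35 -> 3
Step 7: curr=21, set curr.next=prev(11) | reversed so far: 21 -> 11 -> 6 -> 47 -> 26 -> 35 -> 3

21 -> 11 -> 6 -> 47 -> 26 -> 35 -> 3 -> None


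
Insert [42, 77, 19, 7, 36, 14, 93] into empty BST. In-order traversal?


Insert 42: root
Insert 77: R from 42
Insert 19: L from 42
Insert 7: L from 42 -> L from 19
Insert 36: L from 42 -> R from 19
Insert 14: L from 42 -> L from 19 -> R from 7
Insert 93: R from 42 -> R from 77

In-order: [7, 14, 19, 36, 42, 77, 93]


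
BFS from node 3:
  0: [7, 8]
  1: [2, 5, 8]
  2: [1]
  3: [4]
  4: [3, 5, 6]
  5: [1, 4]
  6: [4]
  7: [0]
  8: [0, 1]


Visit 3, enqueue [4]
Visit 4, enqueue [5, 6]
Visit 5, enqueue [1]
Visit 6, enqueue []
Visit 1, enqueue [2, 8]
Visit 2, enqueue []
Visit 8, enqueue [0]
Visit 0, enqueue [7]
Visit 7, enqueue []

BFS order: [3, 4, 5, 6, 1, 2, 8, 0, 7]


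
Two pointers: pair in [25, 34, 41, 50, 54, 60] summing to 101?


lo=0(25)+hi=5(60)=85
lo=1(34)+hi=5(60)=94
lo=2(41)+hi=5(60)=101

Yes: 41+60=101


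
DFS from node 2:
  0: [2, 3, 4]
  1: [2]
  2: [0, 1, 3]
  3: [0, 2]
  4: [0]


Visit 2, push [3, 1, 0]
Visit 0, push [4, 3]
Visit 3, push []
Visit 4, push []
Visit 1, push []

DFS order: [2, 0, 3, 4, 1]


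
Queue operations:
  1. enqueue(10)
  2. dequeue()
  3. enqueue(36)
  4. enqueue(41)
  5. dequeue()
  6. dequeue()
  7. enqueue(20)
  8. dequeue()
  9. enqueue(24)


enqueue(10) -> [10]
dequeue()->10, []
enqueue(36) -> [36]
enqueue(41) -> [36, 41]
dequeue()->36, [41]
dequeue()->41, []
enqueue(20) -> [20]
dequeue()->20, []
enqueue(24) -> [24]

Final queue: [24]


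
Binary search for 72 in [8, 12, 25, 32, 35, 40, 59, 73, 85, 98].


Step 1: lo=0, hi=9, mid=4, val=35
Step 2: lo=5, hi=9, mid=7, val=73
Step 3: lo=5, hi=6, mid=5, val=40
Step 4: lo=6, hi=6, mid=6, val=59

Not found


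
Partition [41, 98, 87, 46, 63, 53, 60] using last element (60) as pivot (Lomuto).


Pivot: 60
  41 <= 60: advance i (no swap)
  46 <= 60: swap -> [41, 46, 87, 98, 63, 53, 60]
  53 <= 60: swap -> [41, 46, 53, 98, 63, 87, 60]
Place pivot at 3: [41, 46, 53, 60, 63, 87, 98]

Partitioned: [41, 46, 53, 60, 63, 87, 98]


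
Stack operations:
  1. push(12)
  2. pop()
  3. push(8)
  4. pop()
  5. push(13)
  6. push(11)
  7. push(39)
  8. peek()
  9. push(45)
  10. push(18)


push(12) -> [12]
pop()->12, []
push(8) -> [8]
pop()->8, []
push(13) -> [13]
push(11) -> [13, 11]
push(39) -> [13, 11, 39]
peek()->39
push(45) -> [13, 11, 39, 45]
push(18) -> [13, 11, 39, 45, 18]

Final stack: [13, 11, 39, 45, 18]


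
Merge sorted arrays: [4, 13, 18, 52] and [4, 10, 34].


Take 4 from A
Take 4 from B
Take 10 from B
Take 13 from A
Take 18 from A
Take 34 from B

Merged: [4, 4, 10, 13, 18, 34, 52]


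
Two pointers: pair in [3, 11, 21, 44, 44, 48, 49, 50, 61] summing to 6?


lo=0(3)+hi=8(61)=64
lo=0(3)+hi=7(50)=53
lo=0(3)+hi=6(49)=52
lo=0(3)+hi=5(48)=51
lo=0(3)+hi=4(44)=47
lo=0(3)+hi=3(44)=47
lo=0(3)+hi=2(21)=24
lo=0(3)+hi=1(11)=14

No pair found


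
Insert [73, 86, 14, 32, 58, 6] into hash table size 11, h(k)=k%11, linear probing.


Insert 73: h=7 -> slot 7
Insert 86: h=9 -> slot 9
Insert 14: h=3 -> slot 3
Insert 32: h=10 -> slot 10
Insert 58: h=3, 1 probes -> slot 4
Insert 6: h=6 -> slot 6

Table: [None, None, None, 14, 58, None, 6, 73, None, 86, 32]


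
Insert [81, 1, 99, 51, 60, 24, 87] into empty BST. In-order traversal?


Insert 81: root
Insert 1: L from 81
Insert 99: R from 81
Insert 51: L from 81 -> R from 1
Insert 60: L from 81 -> R from 1 -> R from 51
Insert 24: L from 81 -> R from 1 -> L from 51
Insert 87: R from 81 -> L from 99

In-order: [1, 24, 51, 60, 81, 87, 99]


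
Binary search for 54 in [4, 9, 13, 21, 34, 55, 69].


Step 1: lo=0, hi=6, mid=3, val=21
Step 2: lo=4, hi=6, mid=5, val=55
Step 3: lo=4, hi=4, mid=4, val=34

Not found


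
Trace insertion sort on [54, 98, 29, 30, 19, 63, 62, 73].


Initial: [54, 98, 29, 30, 19, 63, 62, 73]
Insert 98: [54, 98, 29, 30, 19, 63, 62, 73]
Insert 29: [29, 54, 98, 30, 19, 63, 62, 73]
Insert 30: [29, 30, 54, 98, 19, 63, 62, 73]
Insert 19: [19, 29, 30, 54, 98, 63, 62, 73]
Insert 63: [19, 29, 30, 54, 63, 98, 62, 73]
Insert 62: [19, 29, 30, 54, 62, 63, 98, 73]
Insert 73: [19, 29, 30, 54, 62, 63, 73, 98]

Sorted: [19, 29, 30, 54, 62, 63, 73, 98]


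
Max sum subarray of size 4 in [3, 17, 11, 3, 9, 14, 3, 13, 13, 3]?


[0:4]: 34
[1:5]: 40
[2:6]: 37
[3:7]: 29
[4:8]: 39
[5:9]: 43
[6:10]: 32

Max: 43 at [5:9]


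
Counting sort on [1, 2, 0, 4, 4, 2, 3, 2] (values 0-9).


Input: [1, 2, 0, 4, 4, 2, 3, 2]
Counts: [1, 1, 3, 1, 2, 0, 0, 0, 0, 0]

Sorted: [0, 1, 2, 2, 2, 3, 4, 4]


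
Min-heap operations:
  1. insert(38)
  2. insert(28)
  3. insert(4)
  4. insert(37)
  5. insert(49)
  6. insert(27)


insert(38) -> [38]
insert(28) -> [28, 38]
insert(4) -> [4, 38, 28]
insert(37) -> [4, 37, 28, 38]
insert(49) -> [4, 37, 28, 38, 49]
insert(27) -> [4, 37, 27, 38, 49, 28]

Final heap: [4, 37, 27, 38, 49, 28]


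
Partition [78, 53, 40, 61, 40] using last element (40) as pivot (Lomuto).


Pivot: 40
  40 <= 40: swap -> [40, 53, 78, 61, 40]
Place pivot at 1: [40, 40, 78, 61, 53]

Partitioned: [40, 40, 78, 61, 53]


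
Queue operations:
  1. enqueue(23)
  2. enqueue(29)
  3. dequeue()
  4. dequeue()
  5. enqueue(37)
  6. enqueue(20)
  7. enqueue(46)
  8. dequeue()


enqueue(23) -> [23]
enqueue(29) -> [23, 29]
dequeue()->23, [29]
dequeue()->29, []
enqueue(37) -> [37]
enqueue(20) -> [37, 20]
enqueue(46) -> [37, 20, 46]
dequeue()->37, [20, 46]

Final queue: [20, 46]


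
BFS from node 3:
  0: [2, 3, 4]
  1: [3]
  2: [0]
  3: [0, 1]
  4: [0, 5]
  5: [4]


Visit 3, enqueue [0, 1]
Visit 0, enqueue [2, 4]
Visit 1, enqueue []
Visit 2, enqueue []
Visit 4, enqueue [5]
Visit 5, enqueue []

BFS order: [3, 0, 1, 2, 4, 5]


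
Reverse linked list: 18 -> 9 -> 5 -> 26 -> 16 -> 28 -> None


Step 1: curr=18, set curr.next=prev(None) | reversed so far: 18
Step 2: curr=9, set curr.next=prev(18) | reversed so far: 9 -> 18
Step 3: curr=5, set curr.next=prev(9) | reversed so far: 5 -> 9 -> 18
Step 4: curr=26, set curr.next=prev(5) | reversed so far: 26 -> 5 -> 9 -> 18
Step 5: curr=16, set curr.next=prev(26) | reversed so far: 16 -> 26 -> 5 -> 9 -> 18
Step 6: curr=28, set curr.next=prev(16) | reversed so far: 28 -> 16 -> 26 -> 5 -> 9 -> 18

28 -> 16 -> 26 -> 5 -> 9 -> 18 -> None


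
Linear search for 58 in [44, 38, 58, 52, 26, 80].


i=0: 44!=58
i=1: 38!=58
i=2: 58==58 found!

Found at 2, 3 comps


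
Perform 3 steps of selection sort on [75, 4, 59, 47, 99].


Initial: [75, 4, 59, 47, 99]
Step 1: min=4 at 1
  Swap: [4, 75, 59, 47, 99]
Step 2: min=47 at 3
  Swap: [4, 47, 59, 75, 99]
Step 3: min=59 at 2
  Swap: [4, 47, 59, 75, 99]

After 3 steps: [4, 47, 59, 75, 99]


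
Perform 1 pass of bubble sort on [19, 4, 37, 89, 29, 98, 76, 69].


Initial: [19, 4, 37, 89, 29, 98, 76, 69]
Pass 1: [4, 19, 37, 29, 89, 76, 69, 98] (4 swaps)

After 1 pass: [4, 19, 37, 29, 89, 76, 69, 98]


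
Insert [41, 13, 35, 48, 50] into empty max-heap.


Insert 41: [41]
Insert 13: [41, 13]
Insert 35: [41, 13, 35]
Insert 48: [48, 41, 35, 13]
Insert 50: [50, 48, 35, 13, 41]

Final heap: [50, 48, 35, 13, 41]


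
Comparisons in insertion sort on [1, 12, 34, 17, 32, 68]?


Algorithm: insertion sort
Input: [1, 12, 34, 17, 32, 68]
Sorted: [1, 12, 17, 32, 34, 68]

7


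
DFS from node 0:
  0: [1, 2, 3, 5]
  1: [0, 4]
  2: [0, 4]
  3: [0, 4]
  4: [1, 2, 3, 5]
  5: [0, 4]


Visit 0, push [5, 3, 2, 1]
Visit 1, push [4]
Visit 4, push [5, 3, 2]
Visit 2, push []
Visit 3, push []
Visit 5, push []

DFS order: [0, 1, 4, 2, 3, 5]


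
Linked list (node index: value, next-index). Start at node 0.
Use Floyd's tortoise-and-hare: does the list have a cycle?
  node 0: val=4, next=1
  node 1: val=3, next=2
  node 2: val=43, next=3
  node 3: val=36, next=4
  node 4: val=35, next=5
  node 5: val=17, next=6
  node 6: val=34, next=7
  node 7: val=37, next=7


Floyd's tortoise (slow, +1) and hare (fast, +2):
  init: slow=0, fast=0
  step 1: slow=1, fast=2
  step 2: slow=2, fast=4
  step 3: slow=3, fast=6
  step 4: slow=4, fast=7
  step 5: slow=5, fast=7
  step 6: slow=6, fast=7
  step 7: slow=7, fast=7
  slow == fast at node 7: cycle detected

Cycle: yes


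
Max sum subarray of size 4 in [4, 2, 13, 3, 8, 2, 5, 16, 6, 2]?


[0:4]: 22
[1:5]: 26
[2:6]: 26
[3:7]: 18
[4:8]: 31
[5:9]: 29
[6:10]: 29

Max: 31 at [4:8]


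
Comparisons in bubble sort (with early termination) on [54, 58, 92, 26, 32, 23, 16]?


Algorithm: bubble sort (with early termination)
Input: [54, 58, 92, 26, 32, 23, 16]
Sorted: [16, 23, 26, 32, 54, 58, 92]

21


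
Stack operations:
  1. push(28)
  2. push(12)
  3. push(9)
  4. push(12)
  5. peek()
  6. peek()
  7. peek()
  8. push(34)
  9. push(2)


push(28) -> [28]
push(12) -> [28, 12]
push(9) -> [28, 12, 9]
push(12) -> [28, 12, 9, 12]
peek()->12
peek()->12
peek()->12
push(34) -> [28, 12, 9, 12, 34]
push(2) -> [28, 12, 9, 12, 34, 2]

Final stack: [28, 12, 9, 12, 34, 2]


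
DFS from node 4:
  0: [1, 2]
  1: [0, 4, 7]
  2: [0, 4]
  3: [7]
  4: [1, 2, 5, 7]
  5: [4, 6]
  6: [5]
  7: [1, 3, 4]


Visit 4, push [7, 5, 2, 1]
Visit 1, push [7, 0]
Visit 0, push [2]
Visit 2, push []
Visit 7, push [3]
Visit 3, push []
Visit 5, push [6]
Visit 6, push []

DFS order: [4, 1, 0, 2, 7, 3, 5, 6]


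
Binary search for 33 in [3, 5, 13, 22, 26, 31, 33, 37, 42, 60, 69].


Step 1: lo=0, hi=10, mid=5, val=31
Step 2: lo=6, hi=10, mid=8, val=42
Step 3: lo=6, hi=7, mid=6, val=33

Found at index 6


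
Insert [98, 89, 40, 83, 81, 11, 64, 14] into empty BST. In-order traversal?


Insert 98: root
Insert 89: L from 98
Insert 40: L from 98 -> L from 89
Insert 83: L from 98 -> L from 89 -> R from 40
Insert 81: L from 98 -> L from 89 -> R from 40 -> L from 83
Insert 11: L from 98 -> L from 89 -> L from 40
Insert 64: L from 98 -> L from 89 -> R from 40 -> L from 83 -> L from 81
Insert 14: L from 98 -> L from 89 -> L from 40 -> R from 11

In-order: [11, 14, 40, 64, 81, 83, 89, 98]


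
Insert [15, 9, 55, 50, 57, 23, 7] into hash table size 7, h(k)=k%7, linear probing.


Insert 15: h=1 -> slot 1
Insert 9: h=2 -> slot 2
Insert 55: h=6 -> slot 6
Insert 50: h=1, 2 probes -> slot 3
Insert 57: h=1, 3 probes -> slot 4
Insert 23: h=2, 3 probes -> slot 5
Insert 7: h=0 -> slot 0

Table: [7, 15, 9, 50, 57, 23, 55]


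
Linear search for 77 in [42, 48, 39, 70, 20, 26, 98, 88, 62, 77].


i=0: 42!=77
i=1: 48!=77
i=2: 39!=77
i=3: 70!=77
i=4: 20!=77
i=5: 26!=77
i=6: 98!=77
i=7: 88!=77
i=8: 62!=77
i=9: 77==77 found!

Found at 9, 10 comps


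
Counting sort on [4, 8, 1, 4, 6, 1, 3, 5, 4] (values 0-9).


Input: [4, 8, 1, 4, 6, 1, 3, 5, 4]
Counts: [0, 2, 0, 1, 3, 1, 1, 0, 1, 0]

Sorted: [1, 1, 3, 4, 4, 4, 5, 6, 8]


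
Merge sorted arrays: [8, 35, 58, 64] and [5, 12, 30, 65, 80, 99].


Take 5 from B
Take 8 from A
Take 12 from B
Take 30 from B
Take 35 from A
Take 58 from A
Take 64 from A

Merged: [5, 8, 12, 30, 35, 58, 64, 65, 80, 99]


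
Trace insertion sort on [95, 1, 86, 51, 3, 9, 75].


Initial: [95, 1, 86, 51, 3, 9, 75]
Insert 1: [1, 95, 86, 51, 3, 9, 75]
Insert 86: [1, 86, 95, 51, 3, 9, 75]
Insert 51: [1, 51, 86, 95, 3, 9, 75]
Insert 3: [1, 3, 51, 86, 95, 9, 75]
Insert 9: [1, 3, 9, 51, 86, 95, 75]
Insert 75: [1, 3, 9, 51, 75, 86, 95]

Sorted: [1, 3, 9, 51, 75, 86, 95]


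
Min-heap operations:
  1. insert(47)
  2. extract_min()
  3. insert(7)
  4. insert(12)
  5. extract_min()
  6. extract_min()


insert(47) -> [47]
extract_min()->47, []
insert(7) -> [7]
insert(12) -> [7, 12]
extract_min()->7, [12]
extract_min()->12, []

Final heap: []


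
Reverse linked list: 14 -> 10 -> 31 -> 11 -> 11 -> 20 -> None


Step 1: curr=14, set curr.next=prev(None) | reversed so far: 14
Step 2: curr=10, set curr.next=prev(14) | reversed so far: 10 -> 14
Step 3: curr=31, set curr.next=prev(10) | reversed so far: 31 -> 10 -> 14
Step 4: curr=11, set curr.next=prev(31) | reversed so far: 11 -> 31 -> 10 -> 14
Step 5: curr=11, set curr.next=prev(11) | reversed so far: 11 -> 11 -> 31 -> 10 -> 14
Step 6: curr=20, set curr.next=prev(11) | reversed so far: 20 -> 11 -> 11 -> 31 -> 10 -> 14

20 -> 11 -> 11 -> 31 -> 10 -> 14 -> None


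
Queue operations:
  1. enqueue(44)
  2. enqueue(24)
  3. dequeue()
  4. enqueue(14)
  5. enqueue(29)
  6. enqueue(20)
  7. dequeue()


enqueue(44) -> [44]
enqueue(24) -> [44, 24]
dequeue()->44, [24]
enqueue(14) -> [24, 14]
enqueue(29) -> [24, 14, 29]
enqueue(20) -> [24, 14, 29, 20]
dequeue()->24, [14, 29, 20]

Final queue: [14, 29, 20]


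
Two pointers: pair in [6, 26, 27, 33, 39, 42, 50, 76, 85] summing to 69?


lo=0(6)+hi=8(85)=91
lo=0(6)+hi=7(76)=82
lo=0(6)+hi=6(50)=56
lo=1(26)+hi=6(50)=76
lo=1(26)+hi=5(42)=68
lo=2(27)+hi=5(42)=69

Yes: 27+42=69


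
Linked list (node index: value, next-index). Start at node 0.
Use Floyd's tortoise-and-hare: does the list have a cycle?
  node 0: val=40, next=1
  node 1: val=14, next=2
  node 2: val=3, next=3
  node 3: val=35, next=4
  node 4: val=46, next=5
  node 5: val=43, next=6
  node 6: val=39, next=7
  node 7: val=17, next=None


Floyd's tortoise (slow, +1) and hare (fast, +2):
  init: slow=0, fast=0
  step 1: slow=1, fast=2
  step 2: slow=2, fast=4
  step 3: slow=3, fast=6
  step 4: fast 6->7->None, no cycle

Cycle: no


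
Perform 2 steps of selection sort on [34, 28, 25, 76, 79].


Initial: [34, 28, 25, 76, 79]
Step 1: min=25 at 2
  Swap: [25, 28, 34, 76, 79]
Step 2: min=28 at 1
  Swap: [25, 28, 34, 76, 79]

After 2 steps: [25, 28, 34, 76, 79]


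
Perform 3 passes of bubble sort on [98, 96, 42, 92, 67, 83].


Initial: [98, 96, 42, 92, 67, 83]
Pass 1: [96, 42, 92, 67, 83, 98] (5 swaps)
Pass 2: [42, 92, 67, 83, 96, 98] (4 swaps)
Pass 3: [42, 67, 83, 92, 96, 98] (2 swaps)

After 3 passes: [42, 67, 83, 92, 96, 98]


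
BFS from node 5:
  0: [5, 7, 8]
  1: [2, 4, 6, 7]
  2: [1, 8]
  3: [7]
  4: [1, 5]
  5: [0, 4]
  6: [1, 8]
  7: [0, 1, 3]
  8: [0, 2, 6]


Visit 5, enqueue [0, 4]
Visit 0, enqueue [7, 8]
Visit 4, enqueue [1]
Visit 7, enqueue [3]
Visit 8, enqueue [2, 6]
Visit 1, enqueue []
Visit 3, enqueue []
Visit 2, enqueue []
Visit 6, enqueue []

BFS order: [5, 0, 4, 7, 8, 1, 3, 2, 6]


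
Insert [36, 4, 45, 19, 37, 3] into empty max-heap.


Insert 36: [36]
Insert 4: [36, 4]
Insert 45: [45, 4, 36]
Insert 19: [45, 19, 36, 4]
Insert 37: [45, 37, 36, 4, 19]
Insert 3: [45, 37, 36, 4, 19, 3]

Final heap: [45, 37, 36, 4, 19, 3]


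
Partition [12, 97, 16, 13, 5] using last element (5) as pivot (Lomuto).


Pivot: 5
Place pivot at 0: [5, 97, 16, 13, 12]

Partitioned: [5, 97, 16, 13, 12]


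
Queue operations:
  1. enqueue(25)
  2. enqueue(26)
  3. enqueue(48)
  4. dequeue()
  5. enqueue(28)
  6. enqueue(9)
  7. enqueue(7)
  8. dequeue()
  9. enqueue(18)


enqueue(25) -> [25]
enqueue(26) -> [25, 26]
enqueue(48) -> [25, 26, 48]
dequeue()->25, [26, 48]
enqueue(28) -> [26, 48, 28]
enqueue(9) -> [26, 48, 28, 9]
enqueue(7) -> [26, 48, 28, 9, 7]
dequeue()->26, [48, 28, 9, 7]
enqueue(18) -> [48, 28, 9, 7, 18]

Final queue: [48, 28, 9, 7, 18]


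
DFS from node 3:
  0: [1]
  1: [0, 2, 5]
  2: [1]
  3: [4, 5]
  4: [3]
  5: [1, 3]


Visit 3, push [5, 4]
Visit 4, push []
Visit 5, push [1]
Visit 1, push [2, 0]
Visit 0, push []
Visit 2, push []

DFS order: [3, 4, 5, 1, 0, 2]


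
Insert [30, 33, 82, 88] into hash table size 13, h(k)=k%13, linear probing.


Insert 30: h=4 -> slot 4
Insert 33: h=7 -> slot 7
Insert 82: h=4, 1 probes -> slot 5
Insert 88: h=10 -> slot 10

Table: [None, None, None, None, 30, 82, None, 33, None, None, 88, None, None]


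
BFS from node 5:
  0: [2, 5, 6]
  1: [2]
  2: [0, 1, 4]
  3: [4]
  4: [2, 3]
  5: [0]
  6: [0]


Visit 5, enqueue [0]
Visit 0, enqueue [2, 6]
Visit 2, enqueue [1, 4]
Visit 6, enqueue []
Visit 1, enqueue []
Visit 4, enqueue [3]
Visit 3, enqueue []

BFS order: [5, 0, 2, 6, 1, 4, 3]


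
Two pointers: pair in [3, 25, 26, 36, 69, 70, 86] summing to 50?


lo=0(3)+hi=6(86)=89
lo=0(3)+hi=5(70)=73
lo=0(3)+hi=4(69)=72
lo=0(3)+hi=3(36)=39
lo=1(25)+hi=3(36)=61
lo=1(25)+hi=2(26)=51

No pair found


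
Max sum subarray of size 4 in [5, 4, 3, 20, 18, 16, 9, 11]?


[0:4]: 32
[1:5]: 45
[2:6]: 57
[3:7]: 63
[4:8]: 54

Max: 63 at [3:7]


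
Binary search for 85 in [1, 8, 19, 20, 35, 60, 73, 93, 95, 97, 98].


Step 1: lo=0, hi=10, mid=5, val=60
Step 2: lo=6, hi=10, mid=8, val=95
Step 3: lo=6, hi=7, mid=6, val=73
Step 4: lo=7, hi=7, mid=7, val=93

Not found


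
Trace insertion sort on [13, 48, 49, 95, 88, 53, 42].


Initial: [13, 48, 49, 95, 88, 53, 42]
Insert 48: [13, 48, 49, 95, 88, 53, 42]
Insert 49: [13, 48, 49, 95, 88, 53, 42]
Insert 95: [13, 48, 49, 95, 88, 53, 42]
Insert 88: [13, 48, 49, 88, 95, 53, 42]
Insert 53: [13, 48, 49, 53, 88, 95, 42]
Insert 42: [13, 42, 48, 49, 53, 88, 95]

Sorted: [13, 42, 48, 49, 53, 88, 95]


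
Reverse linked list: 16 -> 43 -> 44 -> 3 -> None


Step 1: curr=16, set curr.next=prev(None) | reversed so far: 16
Step 2: curr=43, set curr.next=prev(16) | reversed so far: 43 -> 16
Step 3: curr=44, set curr.next=prev(43) | reversed so far: 44 -> 43 -> 16
Step 4: curr=3, set curr.next=prev(44) | reversed so far: 3 -> 44 -> 43 -> 16

3 -> 44 -> 43 -> 16 -> None


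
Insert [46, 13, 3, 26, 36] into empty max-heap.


Insert 46: [46]
Insert 13: [46, 13]
Insert 3: [46, 13, 3]
Insert 26: [46, 26, 3, 13]
Insert 36: [46, 36, 3, 13, 26]

Final heap: [46, 36, 3, 13, 26]


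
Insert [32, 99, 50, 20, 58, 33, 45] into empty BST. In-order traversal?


Insert 32: root
Insert 99: R from 32
Insert 50: R from 32 -> L from 99
Insert 20: L from 32
Insert 58: R from 32 -> L from 99 -> R from 50
Insert 33: R from 32 -> L from 99 -> L from 50
Insert 45: R from 32 -> L from 99 -> L from 50 -> R from 33

In-order: [20, 32, 33, 45, 50, 58, 99]
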